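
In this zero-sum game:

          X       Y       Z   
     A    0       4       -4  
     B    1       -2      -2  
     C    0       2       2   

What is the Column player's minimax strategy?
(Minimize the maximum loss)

Column should play X, value = 1

Work:
Column player minimizes Row's maximum payoff:
Column X: max payoff to Row = 1
Column Y: max payoff to Row = 4
Column Z: max payoff to Row = 2
Minimum is 1, achieved by column X.
Minimax strategy: X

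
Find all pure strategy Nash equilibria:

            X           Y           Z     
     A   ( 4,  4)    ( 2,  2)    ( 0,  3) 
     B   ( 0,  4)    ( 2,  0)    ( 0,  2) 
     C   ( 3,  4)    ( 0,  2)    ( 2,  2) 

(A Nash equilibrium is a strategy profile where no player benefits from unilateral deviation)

Nash equilibrium: (A, X)

Work:
Best responses:
  P1 vs X: payoffs [4, 0, 3] → best response A (payoff 4)
  P1 vs Y: payoffs [2, 2, 0] → best response A/B (payoff 2)
  P1 vs Z: payoffs [0, 0, 2] → best response C (payoff 2)
  P2 vs A: payoffs [4, 2, 3] → best response X (payoff 4)
  P2 vs B: payoffs [4, 0, 2] → best response X (payoff 4)
  P2 vs C: payoffs [4, 2, 2] → best response X (payoff 4)
Mutual best responses: (A,X) → Nash equilibria.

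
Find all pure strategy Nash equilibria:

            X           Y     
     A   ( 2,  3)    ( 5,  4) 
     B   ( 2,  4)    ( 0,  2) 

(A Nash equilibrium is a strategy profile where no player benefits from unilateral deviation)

Nash equilibrium: (A, Y), (B, X)

Work:
Best responses:
  P1 vs X: payoffs [2, 2] → best response A/B (payoff 2)
  P1 vs Y: payoffs [5, 0] → best response A (payoff 5)
  P2 vs A: payoffs [3, 4] → best response Y (payoff 4)
  P2 vs B: payoffs [4, 2] → best response X (payoff 4)
Mutual best responses: (A,Y), (B,X) → Nash equilibria.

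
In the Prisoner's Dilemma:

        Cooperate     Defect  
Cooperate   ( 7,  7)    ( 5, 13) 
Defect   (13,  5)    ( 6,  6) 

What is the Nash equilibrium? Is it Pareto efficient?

(Defect, Defect) is NE; not Pareto efficient

Work:
Defect dominates Cooperate for both players:
If P2 cooperates: Defect (13) > Cooperate (7)
If P2 defects: Defect (6) > Cooperate (5)
NE: (Defect, Defect) with payoff (6, 6)
But (Cooperate, Cooperate) = (7, 7) Pareto dominates (6, 6)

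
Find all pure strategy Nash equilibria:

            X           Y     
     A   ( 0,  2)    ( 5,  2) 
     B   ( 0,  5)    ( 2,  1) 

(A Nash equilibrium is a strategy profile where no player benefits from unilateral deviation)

Nash equilibrium: (A, X), (A, Y), (B, X)

Work:
Best responses:
  P1 vs X: payoffs [0, 0] → best response A/B (payoff 0)
  P1 vs Y: payoffs [5, 2] → best response A (payoff 5)
  P2 vs A: payoffs [2, 2] → best response X/Y (payoff 2)
  P2 vs B: payoffs [5, 1] → best response X (payoff 5)
Mutual best responses: (A,X), (A,Y), (B,X) → Nash equilibria.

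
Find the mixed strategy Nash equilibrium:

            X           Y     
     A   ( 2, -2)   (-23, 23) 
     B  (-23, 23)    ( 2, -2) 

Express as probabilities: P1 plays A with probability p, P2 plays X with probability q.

p = 0.5, q = 0.5

Work:
Find probabilities that make opponent indifferent:
P2 chooses q to make P1 indifferent between A and B
P1 chooses p to make P2 indifferent between X and Y
Mixed NE: P1 plays (A: 0.5, B: 0.5), P2 plays (X: 0.5, Y: 0.5)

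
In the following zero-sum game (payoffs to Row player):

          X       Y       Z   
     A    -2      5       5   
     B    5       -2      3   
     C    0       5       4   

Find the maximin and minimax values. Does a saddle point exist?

Maximin = 0, Minimax = 5, Saddle: False

Work:
Row minimums: [-2, -2, 0] → maximin = 0
Column maximums: [5, 5, 5] → minimax = 5
No saddle point (maximin ≠ minimax). Mixed strategy needed.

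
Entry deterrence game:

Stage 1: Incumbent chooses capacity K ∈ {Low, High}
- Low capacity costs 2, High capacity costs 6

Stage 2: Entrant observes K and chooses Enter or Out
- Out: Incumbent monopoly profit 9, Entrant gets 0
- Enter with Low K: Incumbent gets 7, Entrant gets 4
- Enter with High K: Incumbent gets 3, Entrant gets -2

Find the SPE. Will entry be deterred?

SPE: (Low, Enter|Low, Out|High); Entry not deterred. Incumbent net profit = 5, Entrant gets 4

Work:
After Low K: Entrant enters (4 > 0)
After High K: Entrant stays out (-2 < 0)
Incumbent: Low → 7−2=5, High → 9−6=3
Incumbent chooses Low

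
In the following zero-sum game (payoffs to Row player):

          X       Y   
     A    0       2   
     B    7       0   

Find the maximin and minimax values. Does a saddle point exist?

Maximin = 0, Minimax = 2, Saddle: False

Work:
Row minimums: [0, 0] → maximin = 0
Column maximums: [7, 2] → minimax = 2
No saddle point (maximin ≠ minimax). Mixed strategy needed.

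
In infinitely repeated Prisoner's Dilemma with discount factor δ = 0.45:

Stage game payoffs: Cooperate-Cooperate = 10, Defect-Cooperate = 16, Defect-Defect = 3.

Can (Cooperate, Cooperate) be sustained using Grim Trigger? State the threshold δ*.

δ* = 0.4615; since δ = 0.45 < 0.4615, cooperation cannot be sustained

Work:
For Grim Trigger:
Cooperate forever: 10/(1-δ)
Defect then punished: 16 + 3·δ/(1-δ)
Need: 10/(1-δ) ≥ 16 + 3·δ/(1-δ)
Solving: δ ≥ (T-R)/(T-P) = (16-10)/(16-3) = 0.4615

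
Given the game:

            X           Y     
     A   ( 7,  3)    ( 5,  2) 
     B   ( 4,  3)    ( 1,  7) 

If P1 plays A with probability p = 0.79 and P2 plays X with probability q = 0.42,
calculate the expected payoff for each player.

E[P1] = 5.0882, E[P2] = 3.029

Work:
E[P1] = p·q·π₁(A,X) + p·(1-q)·π₁(A,Y) + (1-p)·q·π₁(B,X) + (1-p)·(1-q)·π₁(B,Y)
= 0.79·0.42·7 + 0.79·0.58·5 + 0.21·0.42·4 + 0.21·0.58·1
= 5.0882

E[P2] = 3.029 (similar calculation)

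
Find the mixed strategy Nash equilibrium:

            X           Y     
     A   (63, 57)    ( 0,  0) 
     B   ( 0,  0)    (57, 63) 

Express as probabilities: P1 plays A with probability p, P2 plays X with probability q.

p = 0.525, q = 0.475

Work:
Find probabilities that make opponent indifferent:
P2 chooses q to make P1 indifferent between A and B
P1 chooses p to make P2 indifferent between X and Y
Mixed NE: P1 plays (A: 0.525, B: 0.475), P2 plays (X: 0.475, Y: 0.525)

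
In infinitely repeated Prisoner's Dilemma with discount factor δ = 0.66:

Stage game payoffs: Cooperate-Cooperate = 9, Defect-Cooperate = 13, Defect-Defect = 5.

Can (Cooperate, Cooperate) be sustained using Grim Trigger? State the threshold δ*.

δ* = 0.5; since δ = 0.66 ≥ 0.5, cooperation can be sustained

Work:
For Grim Trigger:
Cooperate forever: 9/(1-δ)
Defect then punished: 13 + 5·δ/(1-δ)
Need: 9/(1-δ) ≥ 13 + 5·δ/(1-δ)
Solving: δ ≥ (T-R)/(T-P) = (13-9)/(13-5) = 0.5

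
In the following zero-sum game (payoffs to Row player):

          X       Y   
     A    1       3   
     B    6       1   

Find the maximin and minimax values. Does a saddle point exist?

Maximin = 1, Minimax = 3, Saddle: False

Work:
Row minimums: [1, 1] → maximin = 1
Column maximums: [6, 3] → minimax = 3
No saddle point (maximin ≠ minimax). Mixed strategy needed.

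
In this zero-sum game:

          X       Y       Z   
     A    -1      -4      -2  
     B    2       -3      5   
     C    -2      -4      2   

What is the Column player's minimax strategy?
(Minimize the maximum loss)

Column should play Y, value = -3

Work:
Column player minimizes Row's maximum payoff:
Column X: max payoff to Row = 2
Column Y: max payoff to Row = -3
Column Z: max payoff to Row = 5
Minimum is -3, achieved by column Y.
Minimax strategy: Y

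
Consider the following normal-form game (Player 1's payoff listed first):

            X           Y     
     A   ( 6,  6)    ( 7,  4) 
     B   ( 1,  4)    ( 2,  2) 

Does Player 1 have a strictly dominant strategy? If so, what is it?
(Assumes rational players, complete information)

Yes, Player 1's strictly dominant strategy is A

Work:
A strategy strictly dominates another if it gives a strictly higher payoff against every opponent action. Compare each pair of P1's strategies column-by-column:
  A vs B: [6 vs 1, 7 vs 2] → A strictly dominates B
  B vs A: [1 vs 6, 2 vs 7] → B does not strictly dominate A (column X: 1 ≤ 6)
A strictly dominates every other strategy → strictly dominant.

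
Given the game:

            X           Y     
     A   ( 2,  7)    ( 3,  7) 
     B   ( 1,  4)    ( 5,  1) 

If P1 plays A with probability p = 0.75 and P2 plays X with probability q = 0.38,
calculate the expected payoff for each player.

E[P1] = 2.835, E[P2] = 5.785

Work:
E[P1] = p·q·π₁(A,X) + p·(1-q)·π₁(A,Y) + (1-p)·q·π₁(B,X) + (1-p)·(1-q)·π₁(B,Y)
= 0.75·0.38·2 + 0.75·0.62·3 + 0.25·0.38·1 + 0.25·0.62·5
= 2.835

E[P2] = 5.785 (similar calculation)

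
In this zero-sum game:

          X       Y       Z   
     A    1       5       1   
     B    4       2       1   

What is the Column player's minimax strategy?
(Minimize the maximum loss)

Column should play Z, value = 1

Work:
Column player minimizes Row's maximum payoff:
Column X: max payoff to Row = 4
Column Y: max payoff to Row = 5
Column Z: max payoff to Row = 1
Minimum is 1, achieved by column Z.
Minimax strategy: Z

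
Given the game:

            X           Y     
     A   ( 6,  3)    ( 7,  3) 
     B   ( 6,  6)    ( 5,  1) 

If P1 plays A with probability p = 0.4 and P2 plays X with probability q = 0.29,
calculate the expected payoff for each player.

E[P1] = 5.858, E[P2] = 2.67

Work:
E[P1] = p·q·π₁(A,X) + p·(1-q)·π₁(A,Y) + (1-p)·q·π₁(B,X) + (1-p)·(1-q)·π₁(B,Y)
= 0.4·0.29·6 + 0.4·0.71·7 + 0.6·0.29·6 + 0.6·0.71·5
= 5.858

E[P2] = 2.67 (similar calculation)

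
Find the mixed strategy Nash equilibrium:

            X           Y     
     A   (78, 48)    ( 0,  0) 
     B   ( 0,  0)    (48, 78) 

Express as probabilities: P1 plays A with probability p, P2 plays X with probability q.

p = 0.619, q = 0.381

Work:
Find probabilities that make opponent indifferent:
P2 chooses q to make P1 indifferent between A and B
P1 chooses p to make P2 indifferent between X and Y
Mixed NE: P1 plays (A: 0.619, B: 0.381), P2 plays (X: 0.381, Y: 0.619)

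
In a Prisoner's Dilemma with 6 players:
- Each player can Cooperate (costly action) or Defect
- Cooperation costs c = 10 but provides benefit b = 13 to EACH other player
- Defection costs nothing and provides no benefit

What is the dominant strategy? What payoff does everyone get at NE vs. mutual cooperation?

Dominant: Defect; NE payoff = 0; Coop payoff = 55

Work:
Defect dominates (saves cost c = 10, benefit to others is external)
NE: All defect → everyone gets 0
If all cooperate: each receives (5)×13 - 10 = 55
Social dilemma: 55 > 0 but NE gives 0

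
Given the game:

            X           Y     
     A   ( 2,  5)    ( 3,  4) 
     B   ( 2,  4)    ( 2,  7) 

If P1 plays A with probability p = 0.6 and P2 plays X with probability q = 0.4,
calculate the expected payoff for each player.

E[P1] = 2.36, E[P2] = 4.96

Work:
E[P1] = p·q·π₁(A,X) + p·(1-q)·π₁(A,Y) + (1-p)·q·π₁(B,X) + (1-p)·(1-q)·π₁(B,Y)
= 0.6·0.4·2 + 0.6·0.6·3 + 0.4·0.4·2 + 0.4·0.6·2
= 2.36

E[P2] = 4.96 (similar calculation)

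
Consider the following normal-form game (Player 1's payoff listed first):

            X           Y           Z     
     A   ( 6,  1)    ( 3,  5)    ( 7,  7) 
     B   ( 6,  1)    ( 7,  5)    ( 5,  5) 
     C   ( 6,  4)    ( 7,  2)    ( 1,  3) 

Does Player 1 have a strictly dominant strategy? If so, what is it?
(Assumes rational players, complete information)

No strictly dominant strategy exists for Player 1

Work:
A strategy strictly dominates another if it gives a strictly higher payoff against every opponent action. Compare each pair of P1's strategies column-by-column:
  A vs B: [6 vs 6, 3 vs 7, 7 vs 5] → A does not strictly dominate B (column X: 6 ≤ 6)
  A vs C: [6 vs 6, 3 vs 7, 7 vs 1] → A does not strictly dominate C (column X: 6 ≤ 6)
  B vs A: [6 vs 6, 7 vs 3, 5 vs 7] → B does not strictly dominate A (column X: 6 ≤ 6)
  B vs C: [6 vs 6, 7 vs 7, 5 vs 1] → B does not strictly dominate C (column X: 6 ≤ 6)
  C vs A: [6 vs 6, 7 vs 3, 1 vs 7] → C does not strictly dominate A (column X: 6 ≤ 6)
  C vs B: [6 vs 6, 7 vs 7, 1 vs 5] → C does not strictly dominate B (column X: 6 ≤ 6)
No single strategy strictly dominates all others → no strictly dominant strategy.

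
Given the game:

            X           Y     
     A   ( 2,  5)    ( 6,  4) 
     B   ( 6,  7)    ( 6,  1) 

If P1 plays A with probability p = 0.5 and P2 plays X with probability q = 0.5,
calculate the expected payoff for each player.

E[P1] = 5.0, E[P2] = 4.25

Work:
E[P1] = p·q·π₁(A,X) + p·(1-q)·π₁(A,Y) + (1-p)·q·π₁(B,X) + (1-p)·(1-q)·π₁(B,Y)
= 0.5·0.5·2 + 0.5·0.5·6 + 0.5·0.5·6 + 0.5·0.5·6
= 5.0

E[P2] = 4.25 (similar calculation)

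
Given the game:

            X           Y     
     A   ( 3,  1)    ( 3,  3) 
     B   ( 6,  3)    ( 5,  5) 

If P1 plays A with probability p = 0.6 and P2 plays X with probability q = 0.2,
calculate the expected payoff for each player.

E[P1] = 3.88, E[P2] = 3.4

Work:
E[P1] = p·q·π₁(A,X) + p·(1-q)·π₁(A,Y) + (1-p)·q·π₁(B,X) + (1-p)·(1-q)·π₁(B,Y)
= 0.6·0.2·3 + 0.6·0.8·3 + 0.4·0.2·6 + 0.4·0.8·5
= 3.88

E[P2] = 3.4 (similar calculation)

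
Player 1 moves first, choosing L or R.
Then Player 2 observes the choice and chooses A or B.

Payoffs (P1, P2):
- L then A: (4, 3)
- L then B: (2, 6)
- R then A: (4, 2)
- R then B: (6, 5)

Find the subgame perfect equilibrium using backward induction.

P1 plays R, P2 plays B after L and B after R; Payoff (6, 5)

Work:
Backward induction:
After L: P2 chooses B → P1 gets 2
After R: P2 chooses B → P1 gets 6
P1 chooses R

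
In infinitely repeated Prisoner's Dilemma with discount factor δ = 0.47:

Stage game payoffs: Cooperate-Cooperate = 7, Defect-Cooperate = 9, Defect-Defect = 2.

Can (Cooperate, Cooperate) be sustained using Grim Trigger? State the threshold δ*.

δ* = 0.2857; since δ = 0.47 ≥ 0.2857, cooperation can be sustained

Work:
For Grim Trigger:
Cooperate forever: 7/(1-δ)
Defect then punished: 9 + 2·δ/(1-δ)
Need: 7/(1-δ) ≥ 9 + 2·δ/(1-δ)
Solving: δ ≥ (T-R)/(T-P) = (9-7)/(9-2) = 0.2857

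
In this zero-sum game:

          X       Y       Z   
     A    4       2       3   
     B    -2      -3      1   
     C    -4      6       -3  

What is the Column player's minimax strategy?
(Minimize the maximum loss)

Column should play Z, value = 3

Work:
Column player minimizes Row's maximum payoff:
Column X: max payoff to Row = 4
Column Y: max payoff to Row = 6
Column Z: max payoff to Row = 3
Minimum is 3, achieved by column Z.
Minimax strategy: Z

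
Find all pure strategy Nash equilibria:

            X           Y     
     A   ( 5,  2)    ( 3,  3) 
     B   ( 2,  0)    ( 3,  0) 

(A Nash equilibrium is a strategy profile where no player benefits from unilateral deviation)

Nash equilibrium: (A, Y), (B, Y)

Work:
Best responses:
  P1 vs X: payoffs [5, 2] → best response A (payoff 5)
  P1 vs Y: payoffs [3, 3] → best response A/B (payoff 3)
  P2 vs A: payoffs [2, 3] → best response Y (payoff 3)
  P2 vs B: payoffs [0, 0] → best response X/Y (payoff 0)
Mutual best responses: (A,Y), (B,Y) → Nash equilibria.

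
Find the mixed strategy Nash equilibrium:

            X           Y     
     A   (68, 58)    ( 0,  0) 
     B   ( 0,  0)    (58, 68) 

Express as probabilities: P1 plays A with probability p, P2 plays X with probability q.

p = 0.5397, q = 0.4603

Work:
Find probabilities that make opponent indifferent:
P2 chooses q to make P1 indifferent between A and B
P1 chooses p to make P2 indifferent between X and Y
Mixed NE: P1 plays (A: 0.5397, B: 0.4603), P2 plays (X: 0.4603, Y: 0.5397)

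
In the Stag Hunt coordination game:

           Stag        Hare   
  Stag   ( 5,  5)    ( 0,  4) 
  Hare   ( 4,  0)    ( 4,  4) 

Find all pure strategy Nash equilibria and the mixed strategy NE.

Pure NE: (Stag, Stag) and (Hare, Hare); Mixed NE: p = 0.8, q = 0.8

Work:
Check pure NE:
(Stag, Stag): (5, 5) - no unilateral deviation beneficial
(Hare, Hare): (4, 4) - no unilateral deviation beneficial
Mixed NE: P1 plays Stag with p = 0.8, P2 plays Stag with q = 0.8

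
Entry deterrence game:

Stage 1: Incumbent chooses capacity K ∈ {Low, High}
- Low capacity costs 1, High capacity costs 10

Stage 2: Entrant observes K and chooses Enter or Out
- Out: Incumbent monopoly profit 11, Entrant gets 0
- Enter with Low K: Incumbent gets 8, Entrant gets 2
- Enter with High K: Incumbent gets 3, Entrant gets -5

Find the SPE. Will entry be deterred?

SPE: (Low, Enter|Low, Out|High); Entry not deterred. Incumbent net profit = 7, Entrant gets 2

Work:
After Low K: Entrant enters (2 > 0)
After High K: Entrant stays out (-5 < 0)
Incumbent: Low → 8−1=7, High → 11−10=1
Incumbent chooses Low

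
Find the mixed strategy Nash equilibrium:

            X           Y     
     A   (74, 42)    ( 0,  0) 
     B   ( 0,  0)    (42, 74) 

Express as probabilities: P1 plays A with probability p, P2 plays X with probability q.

p = 0.6379, q = 0.3621

Work:
Find probabilities that make opponent indifferent:
P2 chooses q to make P1 indifferent between A and B
P1 chooses p to make P2 indifferent between X and Y
Mixed NE: P1 plays (A: 0.6379, B: 0.3621), P2 plays (X: 0.3621, Y: 0.6379)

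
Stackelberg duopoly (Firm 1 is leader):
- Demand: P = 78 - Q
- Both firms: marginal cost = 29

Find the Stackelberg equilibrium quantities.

q₁* (leader) = 24.5, q₂* (follower) = 12.25

Work:
Follower's reaction: q₂ = (a - c - q₁)/2
Leader substitutes: π₁ = q₁·(a - q₁ - (a-c-q₁)/2 - c)
FOC: q₁* = (78 - 29)/2 = 24.50
Then: q₂* = (78 - 29 - 24.5)/2 = 12.25
Leader has first-mover advantage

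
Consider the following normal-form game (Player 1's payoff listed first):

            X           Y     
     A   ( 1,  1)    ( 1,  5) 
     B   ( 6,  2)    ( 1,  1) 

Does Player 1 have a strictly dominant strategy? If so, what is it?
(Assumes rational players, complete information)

No strictly dominant strategy exists for Player 1

Work:
A strategy strictly dominates another if it gives a strictly higher payoff against every opponent action. Compare each pair of P1's strategies column-by-column:
  A vs B: [1 vs 6, 1 vs 1] → A does not strictly dominate B (column X: 1 ≤ 6)
  B vs A: [6 vs 1, 1 vs 1] → B does not strictly dominate A (column Y: 1 ≤ 1)
No single strategy strictly dominates all others → no strictly dominant strategy.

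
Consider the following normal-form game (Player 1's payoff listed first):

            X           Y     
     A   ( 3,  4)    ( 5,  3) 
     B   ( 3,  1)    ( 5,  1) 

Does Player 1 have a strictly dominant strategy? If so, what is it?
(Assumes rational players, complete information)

No strictly dominant strategy exists for Player 1

Work:
A strategy strictly dominates another if it gives a strictly higher payoff against every opponent action. Compare each pair of P1's strategies column-by-column:
  A vs B: [3 vs 3, 5 vs 5] → A does not strictly dominate B (column X: 3 ≤ 3)
  B vs A: [3 vs 3, 5 vs 5] → B does not strictly dominate A (column X: 3 ≤ 3)
No single strategy strictly dominates all others → no strictly dominant strategy.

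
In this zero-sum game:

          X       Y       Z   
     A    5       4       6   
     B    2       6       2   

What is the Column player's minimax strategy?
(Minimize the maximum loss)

Column should play X, value = 5

Work:
Column player minimizes Row's maximum payoff:
Column X: max payoff to Row = 5
Column Y: max payoff to Row = 6
Column Z: max payoff to Row = 6
Minimum is 5, achieved by column X.
Minimax strategy: X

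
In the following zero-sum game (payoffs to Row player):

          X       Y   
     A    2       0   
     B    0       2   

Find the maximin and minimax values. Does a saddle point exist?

Maximin = 0, Minimax = 2, Saddle: False

Work:
Row minimums: [0, 0] → maximin = 0
Column maximums: [2, 2] → minimax = 2
No saddle point (maximin ≠ minimax). Mixed strategy needed.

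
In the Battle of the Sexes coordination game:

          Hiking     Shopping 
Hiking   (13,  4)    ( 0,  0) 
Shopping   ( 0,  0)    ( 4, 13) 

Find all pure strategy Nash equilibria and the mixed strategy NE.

Pure NE: (Hiking, Hiking) and (Shopping, Shopping); Mixed NE: p = 0.7647, q = 0.2353

Work:
Check pure NE:
(Hiking, Hiking): (13, 4) - no unilateral deviation beneficial
(Shopping, Shopping): (4, 13) - no unilateral deviation beneficial
Mixed NE: P1 plays Hiking with p = 0.7647, P2 plays Hiking with q = 0.2353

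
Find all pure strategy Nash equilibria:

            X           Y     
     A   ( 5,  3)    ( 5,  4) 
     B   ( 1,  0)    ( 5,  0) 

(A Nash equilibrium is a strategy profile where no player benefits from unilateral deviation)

Nash equilibrium: (A, Y), (B, Y)

Work:
Best responses:
  P1 vs X: payoffs [5, 1] → best response A (payoff 5)
  P1 vs Y: payoffs [5, 5] → best response A/B (payoff 5)
  P2 vs A: payoffs [3, 4] → best response Y (payoff 4)
  P2 vs B: payoffs [0, 0] → best response X/Y (payoff 0)
Mutual best responses: (A,Y), (B,Y) → Nash equilibria.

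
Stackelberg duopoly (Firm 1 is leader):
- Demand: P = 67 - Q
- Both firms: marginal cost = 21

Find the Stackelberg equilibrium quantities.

q₁* (leader) = 23.0, q₂* (follower) = 11.5

Work:
Follower's reaction: q₂ = (a - c - q₁)/2
Leader substitutes: π₁ = q₁·(a - q₁ - (a-c-q₁)/2 - c)
FOC: q₁* = (67 - 21)/2 = 23.00
Then: q₂* = (67 - 21 - 23.0)/2 = 11.50
Leader has first-mover advantage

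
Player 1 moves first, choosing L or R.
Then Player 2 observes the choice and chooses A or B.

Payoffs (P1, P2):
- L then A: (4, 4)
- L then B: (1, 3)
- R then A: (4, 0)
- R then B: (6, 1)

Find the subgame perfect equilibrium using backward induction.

P1 plays R, P2 plays A after L and B after R; Payoff (6, 1)

Work:
Backward induction:
After L: P2 chooses A → P1 gets 4
After R: P2 chooses B → P1 gets 6
P1 chooses R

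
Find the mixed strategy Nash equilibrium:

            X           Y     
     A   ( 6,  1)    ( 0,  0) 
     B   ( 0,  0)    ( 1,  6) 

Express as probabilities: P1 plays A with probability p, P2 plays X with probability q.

p = 0.8571, q = 0.1429

Work:
Find probabilities that make opponent indifferent:
P2 chooses q to make P1 indifferent between A and B
P1 chooses p to make P2 indifferent between X and Y
Mixed NE: P1 plays (A: 0.8571, B: 0.1429), P2 plays (X: 0.1429, Y: 0.8571)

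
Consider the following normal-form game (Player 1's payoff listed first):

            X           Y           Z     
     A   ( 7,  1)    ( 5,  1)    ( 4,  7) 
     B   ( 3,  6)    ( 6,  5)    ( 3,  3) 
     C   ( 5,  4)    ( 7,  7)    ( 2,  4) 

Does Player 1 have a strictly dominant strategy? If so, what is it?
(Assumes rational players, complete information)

No strictly dominant strategy exists for Player 1

Work:
A strategy strictly dominates another if it gives a strictly higher payoff against every opponent action. Compare each pair of P1's strategies column-by-column:
  A vs B: [7 vs 3, 5 vs 6, 4 vs 3] → A does not strictly dominate B (column Y: 5 ≤ 6)
  A vs C: [7 vs 5, 5 vs 7, 4 vs 2] → A does not strictly dominate C (column Y: 5 ≤ 7)
  B vs A: [3 vs 7, 6 vs 5, 3 vs 4] → B does not strictly dominate A (column X: 3 ≤ 7)
  B vs C: [3 vs 5, 6 vs 7, 3 vs 2] → B does not strictly dominate C (column X: 3 ≤ 5)
  C vs A: [5 vs 7, 7 vs 5, 2 vs 4] → C does not strictly dominate A (column X: 5 ≤ 7)
  C vs B: [5 vs 3, 7 vs 6, 2 vs 3] → C does not strictly dominate B (column Z: 2 ≤ 3)
No single strategy strictly dominates all others → no strictly dominant strategy.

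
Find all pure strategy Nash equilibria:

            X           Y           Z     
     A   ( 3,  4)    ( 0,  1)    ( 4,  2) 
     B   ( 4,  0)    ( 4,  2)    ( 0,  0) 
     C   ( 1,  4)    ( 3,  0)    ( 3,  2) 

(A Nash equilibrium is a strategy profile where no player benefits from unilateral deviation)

Nash equilibrium: (B, Y)

Work:
Best responses:
  P1 vs X: payoffs [3, 4, 1] → best response B (payoff 4)
  P1 vs Y: payoffs [0, 4, 3] → best response B (payoff 4)
  P1 vs Z: payoffs [4, 0, 3] → best response A (payoff 4)
  P2 vs A: payoffs [4, 1, 2] → best response X (payoff 4)
  P2 vs B: payoffs [0, 2, 0] → best response Y (payoff 2)
  P2 vs C: payoffs [4, 0, 2] → best response X (payoff 4)
Mutual best responses: (B,Y) → Nash equilibria.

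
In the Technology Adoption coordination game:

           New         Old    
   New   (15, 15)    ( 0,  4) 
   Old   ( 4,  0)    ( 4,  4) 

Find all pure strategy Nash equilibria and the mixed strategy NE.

Pure NE: (New, New) and (Old, Old); Mixed NE: p = 0.2667, q = 0.2667

Work:
Check pure NE:
(New, New): (15, 15) - no unilateral deviation beneficial
(Old, Old): (4, 4) - no unilateral deviation beneficial
Mixed NE: P1 plays New with p = 0.2667, P2 plays New with q = 0.2667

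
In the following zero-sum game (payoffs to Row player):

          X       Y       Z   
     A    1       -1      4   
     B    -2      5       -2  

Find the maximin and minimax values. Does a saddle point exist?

Maximin = -1, Minimax = 1, Saddle: False

Work:
Row minimums: [-1, -2] → maximin = -1
Column maximums: [1, 5, 4] → minimax = 1
No saddle point (maximin ≠ minimax). Mixed strategy needed.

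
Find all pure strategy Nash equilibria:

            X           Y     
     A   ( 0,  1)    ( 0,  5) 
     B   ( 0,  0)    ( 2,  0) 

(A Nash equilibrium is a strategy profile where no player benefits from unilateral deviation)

Nash equilibrium: (B, X), (B, Y)

Work:
Best responses:
  P1 vs X: payoffs [0, 0] → best response A/B (payoff 0)
  P1 vs Y: payoffs [0, 2] → best response B (payoff 2)
  P2 vs A: payoffs [1, 5] → best response Y (payoff 5)
  P2 vs B: payoffs [0, 0] → best response X/Y (payoff 0)
Mutual best responses: (B,X), (B,Y) → Nash equilibria.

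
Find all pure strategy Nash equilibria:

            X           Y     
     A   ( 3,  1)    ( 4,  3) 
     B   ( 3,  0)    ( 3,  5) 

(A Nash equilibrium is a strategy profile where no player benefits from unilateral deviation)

Nash equilibrium: (A, Y)

Work:
Best responses:
  P1 vs X: payoffs [3, 3] → best response A/B (payoff 3)
  P1 vs Y: payoffs [4, 3] → best response A (payoff 4)
  P2 vs A: payoffs [1, 3] → best response Y (payoff 3)
  P2 vs B: payoffs [0, 5] → best response Y (payoff 5)
Mutual best responses: (A,Y) → Nash equilibria.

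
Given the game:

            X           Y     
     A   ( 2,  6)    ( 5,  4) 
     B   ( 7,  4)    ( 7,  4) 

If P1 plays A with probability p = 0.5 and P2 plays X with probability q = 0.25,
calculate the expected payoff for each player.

E[P1] = 5.625, E[P2] = 4.25

Work:
E[P1] = p·q·π₁(A,X) + p·(1-q)·π₁(A,Y) + (1-p)·q·π₁(B,X) + (1-p)·(1-q)·π₁(B,Y)
= 0.5·0.25·2 + 0.5·0.75·5 + 0.5·0.25·7 + 0.5·0.75·7
= 5.625

E[P2] = 4.25 (similar calculation)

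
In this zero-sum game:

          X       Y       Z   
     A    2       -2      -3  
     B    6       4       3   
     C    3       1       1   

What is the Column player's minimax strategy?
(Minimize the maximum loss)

Column should play Z, value = 3

Work:
Column player minimizes Row's maximum payoff:
Column X: max payoff to Row = 6
Column Y: max payoff to Row = 4
Column Z: max payoff to Row = 3
Minimum is 3, achieved by column Z.
Minimax strategy: Z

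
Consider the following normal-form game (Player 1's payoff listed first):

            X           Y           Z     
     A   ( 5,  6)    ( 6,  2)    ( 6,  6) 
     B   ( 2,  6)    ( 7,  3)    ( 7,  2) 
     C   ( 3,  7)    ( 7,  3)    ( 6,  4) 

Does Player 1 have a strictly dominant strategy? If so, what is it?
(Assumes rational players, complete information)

No strictly dominant strategy exists for Player 1

Work:
A strategy strictly dominates another if it gives a strictly higher payoff against every opponent action. Compare each pair of P1's strategies column-by-column:
  A vs B: [5 vs 2, 6 vs 7, 6 vs 7] → A does not strictly dominate B (column Y: 6 ≤ 7)
  A vs C: [5 vs 3, 6 vs 7, 6 vs 6] → A does not strictly dominate C (column Y: 6 ≤ 7)
  B vs A: [2 vs 5, 7 vs 6, 7 vs 6] → B does not strictly dominate A (column X: 2 ≤ 5)
  B vs C: [2 vs 3, 7 vs 7, 7 vs 6] → B does not strictly dominate C (column X: 2 ≤ 3)
  C vs A: [3 vs 5, 7 vs 6, 6 vs 6] → C does not strictly dominate A (column X: 3 ≤ 5)
  C vs B: [3 vs 2, 7 vs 7, 6 vs 7] → C does not strictly dominate B (column Y: 7 ≤ 7)
No single strategy strictly dominates all others → no strictly dominant strategy.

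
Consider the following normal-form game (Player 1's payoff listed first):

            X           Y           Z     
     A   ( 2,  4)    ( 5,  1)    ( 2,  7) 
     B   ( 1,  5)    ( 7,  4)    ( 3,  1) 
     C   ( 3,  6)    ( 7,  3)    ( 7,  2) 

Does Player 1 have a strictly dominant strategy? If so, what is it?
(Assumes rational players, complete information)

No strictly dominant strategy exists for Player 1

Work:
A strategy strictly dominates another if it gives a strictly higher payoff against every opponent action. Compare each pair of P1's strategies column-by-column:
  A vs B: [2 vs 1, 5 vs 7, 2 vs 3] → A does not strictly dominate B (column Y: 5 ≤ 7)
  A vs C: [2 vs 3, 5 vs 7, 2 vs 7] → A does not strictly dominate C (column X: 2 ≤ 3)
  B vs A: [1 vs 2, 7 vs 5, 3 vs 2] → B does not strictly dominate A (column X: 1 ≤ 2)
  B vs C: [1 vs 3, 7 vs 7, 3 vs 7] → B does not strictly dominate C (column X: 1 ≤ 3)
  C vs A: [3 vs 2, 7 vs 5, 7 vs 2] → C strictly dominates A
  C vs B: [3 vs 1, 7 vs 7, 7 vs 3] → C does not strictly dominate B (column Y: 7 ≤ 7)
No single strategy strictly dominates all others → no strictly dominant strategy.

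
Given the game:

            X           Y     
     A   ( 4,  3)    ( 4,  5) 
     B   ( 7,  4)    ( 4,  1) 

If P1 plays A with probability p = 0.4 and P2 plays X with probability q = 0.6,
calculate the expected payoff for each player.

E[P1] = 5.08, E[P2] = 3.2

Work:
E[P1] = p·q·π₁(A,X) + p·(1-q)·π₁(A,Y) + (1-p)·q·π₁(B,X) + (1-p)·(1-q)·π₁(B,Y)
= 0.4·0.6·4 + 0.4·0.4·4 + 0.6·0.6·7 + 0.6·0.4·4
= 5.08

E[P2] = 3.2 (similar calculation)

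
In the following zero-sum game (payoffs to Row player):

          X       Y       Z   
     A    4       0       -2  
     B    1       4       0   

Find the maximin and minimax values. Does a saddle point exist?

Maximin = 0, Minimax = 0, Saddle: True

Work:
Row minimums: [-2, 0] → maximin = 0
Column maximums: [4, 4, 0] → minimax = 0
Saddle point exists! Game value = 0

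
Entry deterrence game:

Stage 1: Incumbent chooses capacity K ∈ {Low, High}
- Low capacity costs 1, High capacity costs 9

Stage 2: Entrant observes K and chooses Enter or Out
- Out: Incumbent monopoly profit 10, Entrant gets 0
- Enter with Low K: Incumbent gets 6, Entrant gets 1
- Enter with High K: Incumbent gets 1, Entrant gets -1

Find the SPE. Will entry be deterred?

SPE: (Low, Enter|Low, Out|High); Entry not deterred. Incumbent net profit = 5, Entrant gets 1

Work:
After Low K: Entrant enters (1 > 0)
After High K: Entrant stays out (-1 < 0)
Incumbent: Low → 6−1=5, High → 10−9=1
Incumbent chooses Low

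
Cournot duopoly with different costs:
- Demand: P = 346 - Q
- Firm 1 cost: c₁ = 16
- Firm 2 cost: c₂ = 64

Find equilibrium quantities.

q₁* = 126.0, q₂* = 78.0

Work:
Reaction: q₁ = (346 - 16 - q₂)/2
Reaction: q₂ = (346 - 64 - q₁)/2
Solve simultaneously:
q₁* = (346 - 2×16 + 64)/3 = 126.0
q₂* = (346 - 2×64 + 16)/3 = 78.0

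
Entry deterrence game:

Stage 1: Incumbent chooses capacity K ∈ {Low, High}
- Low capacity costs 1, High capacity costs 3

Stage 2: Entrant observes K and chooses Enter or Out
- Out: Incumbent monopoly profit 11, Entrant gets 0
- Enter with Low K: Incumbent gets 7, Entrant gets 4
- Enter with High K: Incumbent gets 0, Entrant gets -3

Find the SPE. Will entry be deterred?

SPE: (High, Enter|Low, Out|High); Entry deterred. Incumbent net profit = 8

Work:
After Low K: Entrant enters (4 > 0)
After High K: Entrant stays out (-3 < 0)
Incumbent: Low → 7−1=6, High → 11−3=8
Incumbent chooses High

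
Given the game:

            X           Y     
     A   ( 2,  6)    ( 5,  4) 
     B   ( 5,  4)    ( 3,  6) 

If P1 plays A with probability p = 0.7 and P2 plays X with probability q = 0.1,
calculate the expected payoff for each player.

E[P1] = 4.25, E[P2] = 4.68

Work:
E[P1] = p·q·π₁(A,X) + p·(1-q)·π₁(A,Y) + (1-p)·q·π₁(B,X) + (1-p)·(1-q)·π₁(B,Y)
= 0.7·0.1·2 + 0.7·0.9·5 + 0.3·0.1·5 + 0.3·0.9·3
= 4.25

E[P2] = 4.68 (similar calculation)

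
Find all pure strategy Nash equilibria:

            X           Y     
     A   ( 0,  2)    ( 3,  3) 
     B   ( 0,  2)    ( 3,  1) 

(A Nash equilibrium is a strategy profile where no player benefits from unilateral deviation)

Nash equilibrium: (A, Y), (B, X)

Work:
Best responses:
  P1 vs X: payoffs [0, 0] → best response A/B (payoff 0)
  P1 vs Y: payoffs [3, 3] → best response A/B (payoff 3)
  P2 vs A: payoffs [2, 3] → best response Y (payoff 3)
  P2 vs B: payoffs [2, 1] → best response X (payoff 2)
Mutual best responses: (A,Y), (B,X) → Nash equilibria.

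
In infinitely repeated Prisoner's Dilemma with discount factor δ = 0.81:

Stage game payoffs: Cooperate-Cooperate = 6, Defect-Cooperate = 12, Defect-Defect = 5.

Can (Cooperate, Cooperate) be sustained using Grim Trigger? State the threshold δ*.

δ* = 0.8571; since δ = 0.81 < 0.8571, cooperation cannot be sustained

Work:
For Grim Trigger:
Cooperate forever: 6/(1-δ)
Defect then punished: 12 + 5·δ/(1-δ)
Need: 6/(1-δ) ≥ 12 + 5·δ/(1-δ)
Solving: δ ≥ (T-R)/(T-P) = (12-6)/(12-5) = 0.8571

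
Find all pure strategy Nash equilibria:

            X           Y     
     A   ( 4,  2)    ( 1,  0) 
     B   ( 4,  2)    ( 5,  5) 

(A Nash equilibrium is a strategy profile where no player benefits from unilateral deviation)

Nash equilibrium: (A, X), (B, Y)

Work:
Best responses:
  P1 vs X: payoffs [4, 4] → best response A/B (payoff 4)
  P1 vs Y: payoffs [1, 5] → best response B (payoff 5)
  P2 vs A: payoffs [2, 0] → best response X (payoff 2)
  P2 vs B: payoffs [2, 5] → best response Y (payoff 5)
Mutual best responses: (A,X), (B,Y) → Nash equilibria.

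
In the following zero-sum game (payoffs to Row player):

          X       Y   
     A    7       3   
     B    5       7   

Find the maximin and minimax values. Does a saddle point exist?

Maximin = 5, Minimax = 7, Saddle: False

Work:
Row minimums: [3, 5] → maximin = 5
Column maximums: [7, 7] → minimax = 7
No saddle point (maximin ≠ minimax). Mixed strategy needed.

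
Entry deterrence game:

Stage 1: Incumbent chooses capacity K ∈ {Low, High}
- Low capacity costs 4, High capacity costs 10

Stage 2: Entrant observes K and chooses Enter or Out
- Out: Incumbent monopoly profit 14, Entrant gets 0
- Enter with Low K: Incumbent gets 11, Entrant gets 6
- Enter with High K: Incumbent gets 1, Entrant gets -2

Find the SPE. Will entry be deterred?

SPE: (Low, Enter|Low, Out|High); Entry not deterred. Incumbent net profit = 7, Entrant gets 6

Work:
After Low K: Entrant enters (6 > 0)
After High K: Entrant stays out (-2 < 0)
Incumbent: Low → 11−4=7, High → 14−10=4
Incumbent chooses Low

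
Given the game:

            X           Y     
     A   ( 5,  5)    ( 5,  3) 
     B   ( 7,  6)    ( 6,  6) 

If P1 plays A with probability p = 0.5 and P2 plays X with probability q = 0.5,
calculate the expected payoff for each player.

E[P1] = 5.75, E[P2] = 5.0

Work:
E[P1] = p·q·π₁(A,X) + p·(1-q)·π₁(A,Y) + (1-p)·q·π₁(B,X) + (1-p)·(1-q)·π₁(B,Y)
= 0.5·0.5·5 + 0.5·0.5·5 + 0.5·0.5·7 + 0.5·0.5·6
= 5.75

E[P2] = 5.0 (similar calculation)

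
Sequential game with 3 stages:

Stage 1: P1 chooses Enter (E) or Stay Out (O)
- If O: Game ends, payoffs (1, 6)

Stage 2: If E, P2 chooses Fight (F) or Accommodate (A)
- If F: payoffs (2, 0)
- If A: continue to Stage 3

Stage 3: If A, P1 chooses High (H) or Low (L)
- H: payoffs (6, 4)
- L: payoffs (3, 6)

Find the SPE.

SPE: (E, A, H); Outcome (6, 4)

Work:
Stage 3: P1 chooses H (6 vs 3)
Stage 2: P2: F->0, A->4 (anticipating H). Choose A
Stage 1: P1: O->1, E->6 (anticipating A, H). Choose E
SPE path: E -> A -> H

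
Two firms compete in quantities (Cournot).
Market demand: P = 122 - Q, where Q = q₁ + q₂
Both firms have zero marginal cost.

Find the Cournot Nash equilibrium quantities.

q₁* = q₂* = 40.67; P* = 40.67

Work:
Profit: π_i = P·q_i = (a - q_i - q_j)·q_i
FOC: ∂π_i/∂q_i = a - 2q_i - q_j = 0
Reaction function: q_i = (122 - q_j)/2
Symmetry: q* = 122/3 = 40.67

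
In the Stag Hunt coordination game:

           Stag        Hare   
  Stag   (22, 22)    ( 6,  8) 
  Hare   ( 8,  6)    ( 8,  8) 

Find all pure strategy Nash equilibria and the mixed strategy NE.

Pure NE: (Stag, Stag) and (Hare, Hare); Mixed NE: p = 0.125, q = 0.125

Work:
Check pure NE:
(Stag, Stag): (22, 22) - no unilateral deviation beneficial
(Hare, Hare): (8, 8) - no unilateral deviation beneficial
Mixed NE: P1 plays Stag with p = 0.125, P2 plays Stag with q = 0.125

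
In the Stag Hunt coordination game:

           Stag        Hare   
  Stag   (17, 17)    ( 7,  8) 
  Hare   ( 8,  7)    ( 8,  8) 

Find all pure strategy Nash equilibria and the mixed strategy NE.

Pure NE: (Stag, Stag) and (Hare, Hare); Mixed NE: p = 0.1, q = 0.1

Work:
Check pure NE:
(Stag, Stag): (17, 17) - no unilateral deviation beneficial
(Hare, Hare): (8, 8) - no unilateral deviation beneficial
Mixed NE: P1 plays Stag with p = 0.1, P2 plays Stag with q = 0.1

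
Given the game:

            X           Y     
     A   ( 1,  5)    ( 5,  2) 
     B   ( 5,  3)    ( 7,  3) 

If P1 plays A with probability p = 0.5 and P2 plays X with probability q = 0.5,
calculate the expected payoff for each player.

E[P1] = 4.5, E[P2] = 3.25

Work:
E[P1] = p·q·π₁(A,X) + p·(1-q)·π₁(A,Y) + (1-p)·q·π₁(B,X) + (1-p)·(1-q)·π₁(B,Y)
= 0.5·0.5·1 + 0.5·0.5·5 + 0.5·0.5·5 + 0.5·0.5·7
= 4.5

E[P2] = 3.25 (similar calculation)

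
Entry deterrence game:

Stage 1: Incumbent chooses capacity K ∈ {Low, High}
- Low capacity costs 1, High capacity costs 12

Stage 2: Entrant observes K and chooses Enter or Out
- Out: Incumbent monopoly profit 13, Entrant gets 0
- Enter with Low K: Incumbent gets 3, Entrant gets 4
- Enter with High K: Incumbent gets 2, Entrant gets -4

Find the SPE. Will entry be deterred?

SPE: (Low, Enter|Low, Out|High); Entry not deterred. Incumbent net profit = 2, Entrant gets 4

Work:
After Low K: Entrant enters (4 > 0)
After High K: Entrant stays out (-4 < 0)
Incumbent: Low → 3−1=2, High → 13−12=1
Incumbent chooses Low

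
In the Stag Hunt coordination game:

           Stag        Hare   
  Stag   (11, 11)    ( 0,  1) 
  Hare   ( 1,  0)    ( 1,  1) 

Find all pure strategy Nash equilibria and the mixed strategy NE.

Pure NE: (Stag, Stag) and (Hare, Hare); Mixed NE: p = 0.0909, q = 0.0909

Work:
Check pure NE:
(Stag, Stag): (11, 11) - no unilateral deviation beneficial
(Hare, Hare): (1, 1) - no unilateral deviation beneficial
Mixed NE: P1 plays Stag with p = 0.0909, P2 plays Stag with q = 0.0909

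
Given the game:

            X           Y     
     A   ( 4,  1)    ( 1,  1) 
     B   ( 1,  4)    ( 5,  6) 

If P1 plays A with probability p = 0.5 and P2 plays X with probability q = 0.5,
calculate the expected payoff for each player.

E[P1] = 2.75, E[P2] = 3.0

Work:
E[P1] = p·q·π₁(A,X) + p·(1-q)·π₁(A,Y) + (1-p)·q·π₁(B,X) + (1-p)·(1-q)·π₁(B,Y)
= 0.5·0.5·4 + 0.5·0.5·1 + 0.5·0.5·1 + 0.5·0.5·5
= 2.75

E[P2] = 3.0 (similar calculation)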